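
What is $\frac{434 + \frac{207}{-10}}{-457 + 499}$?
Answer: $\frac{4133}{420} \approx 9.8405$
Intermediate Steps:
$\frac{434 + \frac{207}{-10}}{-457 + 499} = \frac{434 + 207 \left(- \frac{1}{10}\right)}{42} = \left(434 - \frac{207}{10}\right) \frac{1}{42} = \frac{4133}{10} \cdot \frac{1}{42} = \frac{4133}{420}$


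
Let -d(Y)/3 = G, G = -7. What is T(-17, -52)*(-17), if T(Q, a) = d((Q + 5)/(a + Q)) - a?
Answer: -1241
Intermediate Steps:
d(Y) = 21 (d(Y) = -3*(-7) = 21)
T(Q, a) = 21 - a
T(-17, -52)*(-17) = (21 - 1*(-52))*(-17) = (21 + 52)*(-17) = 73*(-17) = -1241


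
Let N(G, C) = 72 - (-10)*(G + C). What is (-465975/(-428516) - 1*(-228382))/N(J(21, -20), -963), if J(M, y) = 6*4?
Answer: -97865807087/3992912088 ≈ -24.510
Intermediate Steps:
J(M, y) = 24
N(G, C) = 72 + 10*C + 10*G (N(G, C) = 72 - (-10)*(C + G) = 72 - (-10*C - 10*G) = 72 + (10*C + 10*G) = 72 + 10*C + 10*G)
(-465975/(-428516) - 1*(-228382))/N(J(21, -20), -963) = (-465975/(-428516) - 1*(-228382))/(72 + 10*(-963) + 10*24) = (-465975*(-1/428516) + 228382)/(72 - 9630 + 240) = (465975/428516 + 228382)/(-9318) = (97865807087/428516)*(-1/9318) = -97865807087/3992912088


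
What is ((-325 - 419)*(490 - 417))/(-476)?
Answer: 13578/119 ≈ 114.10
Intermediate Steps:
((-325 - 419)*(490 - 417))/(-476) = -744*73*(-1/476) = -54312*(-1/476) = 13578/119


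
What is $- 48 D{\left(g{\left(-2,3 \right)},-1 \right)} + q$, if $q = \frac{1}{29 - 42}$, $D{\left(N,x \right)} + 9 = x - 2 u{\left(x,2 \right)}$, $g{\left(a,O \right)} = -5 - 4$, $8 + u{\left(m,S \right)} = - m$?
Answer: $- \frac{2497}{13} \approx -192.08$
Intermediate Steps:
$u{\left(m,S \right)} = -8 - m$
$g{\left(a,O \right)} = -9$ ($g{\left(a,O \right)} = -5 - 4 = -9$)
$D{\left(N,x \right)} = 7 + 3 x$ ($D{\left(N,x \right)} = -9 + \left(x - 2 \left(-8 - x\right)\right) = -9 + \left(x + \left(16 + 2 x\right)\right) = -9 + \left(16 + 3 x\right) = 7 + 3 x$)
$q = - \frac{1}{13}$ ($q = \frac{1}{-13} = - \frac{1}{13} \approx -0.076923$)
$- 48 D{\left(g{\left(-2,3 \right)},-1 \right)} + q = - 48 \left(7 + 3 \left(-1\right)\right) - \frac{1}{13} = - 48 \left(7 - 3\right) - \frac{1}{13} = \left(-48\right) 4 - \frac{1}{13} = -192 - \frac{1}{13} = - \frac{2497}{13}$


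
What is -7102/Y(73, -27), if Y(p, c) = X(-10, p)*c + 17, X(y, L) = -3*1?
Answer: -3551/49 ≈ -72.469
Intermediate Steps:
X(y, L) = -3
Y(p, c) = 17 - 3*c (Y(p, c) = -3*c + 17 = 17 - 3*c)
-7102/Y(73, -27) = -7102/(17 - 3*(-27)) = -7102/(17 + 81) = -7102/98 = -7102*1/98 = -3551/49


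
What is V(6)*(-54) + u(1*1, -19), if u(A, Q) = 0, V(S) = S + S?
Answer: -648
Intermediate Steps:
V(S) = 2*S
V(6)*(-54) + u(1*1, -19) = (2*6)*(-54) + 0 = 12*(-54) + 0 = -648 + 0 = -648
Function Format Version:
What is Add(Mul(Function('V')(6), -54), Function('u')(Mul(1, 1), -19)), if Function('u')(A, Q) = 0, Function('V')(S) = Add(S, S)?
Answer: -648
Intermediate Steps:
Function('V')(S) = Mul(2, S)
Add(Mul(Function('V')(6), -54), Function('u')(Mul(1, 1), -19)) = Add(Mul(Mul(2, 6), -54), 0) = Add(Mul(12, -54), 0) = Add(-648, 0) = -648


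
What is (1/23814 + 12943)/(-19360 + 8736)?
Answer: -308224603/252999936 ≈ -1.2183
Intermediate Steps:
(1/23814 + 12943)/(-19360 + 8736) = (1/23814 + 12943)/(-10624) = (308224603/23814)*(-1/10624) = -308224603/252999936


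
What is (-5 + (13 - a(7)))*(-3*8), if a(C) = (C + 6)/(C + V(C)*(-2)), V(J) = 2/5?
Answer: -4392/31 ≈ -141.68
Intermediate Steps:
V(J) = ⅖ (V(J) = 2*(⅕) = ⅖)
a(C) = (6 + C)/(-⅘ + C) (a(C) = (C + 6)/(C + (⅖)*(-2)) = (6 + C)/(C - ⅘) = (6 + C)/(-⅘ + C))
(-5 + (13 - a(7)))*(-3*8) = (-5 + (13 - 5*(6 + 7)/(-4 + 5*7)))*(-3*8) = (-5 + (13 - 5*13/(-4 + 35)))*(-24) = (-5 + (13 - 5*13/31))*(-24) = (-5 + (13 - 1*65/31))*(-24) = (-5 + (13 - 65/31))*(-24) = (-5 + 338/31)*(-24) = (183/31)*(-24) = -4392/31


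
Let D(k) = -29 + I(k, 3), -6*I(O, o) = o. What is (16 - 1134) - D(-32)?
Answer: -2177/2 ≈ -1088.5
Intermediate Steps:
I(O, o) = -o/6
D(k) = -59/2 (D(k) = -29 - ⅙*3 = -29 - ½ = -59/2)
(16 - 1134) - D(-32) = (16 - 1134) - 1*(-59/2) = -1118 + 59/2 = -2177/2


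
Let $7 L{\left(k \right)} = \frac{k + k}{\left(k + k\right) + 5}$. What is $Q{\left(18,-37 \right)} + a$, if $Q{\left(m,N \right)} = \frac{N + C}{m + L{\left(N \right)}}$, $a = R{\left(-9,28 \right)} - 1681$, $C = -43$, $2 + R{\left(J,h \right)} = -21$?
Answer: $- \frac{936207}{548} \approx -1708.4$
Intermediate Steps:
$L{\left(k \right)} = \frac{2 k}{7 \left(5 + 2 k\right)}$ ($L{\left(k \right)} = \frac{\left(k + k\right) \frac{1}{\left(k + k\right) + 5}}{7} = \frac{2 k \frac{1}{2 k + 5}}{7} = \frac{2 k \frac{1}{5 + 2 k}}{7} = \frac{2 k}{7 \left(5 + 2 k\right)}$)
$R{\left(J,h \right)} = -23$ ($R{\left(J,h \right)} = -2 - 21 = -23$)
$a = -1704$ ($a = -23 - 1681 = -1704$)
$Q{\left(m,N \right)} = \frac{-43 + N}{m + \frac{2 N}{7 \left(5 + 2 N\right)}}$ ($Q{\left(m,N \right)} = \frac{N - 43}{m + \frac{2 N}{7 \left(5 + 2 N\right)}} = \frac{-43 + N}{m + \frac{2 N}{7 \left(5 + 2 N\right)}}$)
$Q{\left(18,-37 \right)} + a = \frac{-43 - 37}{18 + \frac{2}{7} \left(-37\right) \frac{1}{5 + 2 \left(-37\right)}} - 1704 = \frac{1}{18 + \frac{2}{7} \left(-37\right) \frac{1}{5 - 74}} \left(-80\right) - 1704 = \frac{1}{18 + \frac{2}{7} \left(-37\right) \frac{1}{-69}} \left(-80\right) - 1704 = \frac{1}{18 + \frac{2}{7} \left(-37\right) \left(- \frac{1}{69}\right)} \left(-80\right) - 1704 = \frac{1}{18 + \frac{74}{483}} \left(-80\right) - 1704 = \frac{1}{\frac{8768}{483}} \left(-80\right) - 1704 = \frac{483}{8768} \left(-80\right) - 1704 = - \frac{2415}{548} - 1704 = - \frac{936207}{548}$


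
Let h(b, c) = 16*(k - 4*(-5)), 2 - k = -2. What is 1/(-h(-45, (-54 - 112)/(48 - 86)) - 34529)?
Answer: -1/34913 ≈ -2.8643e-5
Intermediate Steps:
k = 4 (k = 2 - 1*(-2) = 2 + 2 = 4)
h(b, c) = 384 (h(b, c) = 16*(4 - 4*(-5)) = 16*(4 + 20) = 16*24 = 384)
1/(-h(-45, (-54 - 112)/(48 - 86)) - 34529) = 1/(-1*384 - 34529) = 1/(-384 - 34529) = 1/(-34913) = -1/34913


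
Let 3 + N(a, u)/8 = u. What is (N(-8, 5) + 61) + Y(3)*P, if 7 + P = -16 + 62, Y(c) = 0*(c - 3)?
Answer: 77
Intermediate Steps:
Y(c) = 0 (Y(c) = 0*(-3 + c) = 0)
N(a, u) = -24 + 8*u
P = 39 (P = -7 + (-16 + 62) = -7 + 46 = 39)
(N(-8, 5) + 61) + Y(3)*P = ((-24 + 8*5) + 61) + 0*39 = ((-24 + 40) + 61) + 0 = (16 + 61) + 0 = 77 + 0 = 77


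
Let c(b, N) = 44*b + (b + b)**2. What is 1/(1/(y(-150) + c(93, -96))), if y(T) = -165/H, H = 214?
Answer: 8279067/214 ≈ 38687.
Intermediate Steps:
y(T) = -165/214
c(b, N) = 4*b**2 + 44*b (c(b, N) = 44*b + (2*b)**2 = 44*b + 4*b**2 = 4*b**2 + 44*b)
1/(1/(y(-150) + c(93, -96))) = 1/(1/(-165/214 + 4*93*(11 + 93))) = 1/(1/(-165/214 + 4*93*104)) = 1/(1/(-165/214 + 38688)) = 1/(1/(8279067/214)) = 1/(214/8279067) = 8279067/214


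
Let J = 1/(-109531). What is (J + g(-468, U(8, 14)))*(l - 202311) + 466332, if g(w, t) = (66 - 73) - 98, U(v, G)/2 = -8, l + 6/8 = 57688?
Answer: 1714360270847/109531 ≈ 1.5652e+7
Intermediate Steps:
l = 230749/4 (l = -¾ + 57688 = 230749/4 ≈ 57687.)
U(v, G) = -16 (U(v, G) = 2*(-8) = -16)
g(w, t) = -105 (g(w, t) = -7 - 98 = -105)
J = -1/109531 ≈ -9.1298e-6
(J + g(-468, U(8, 14)))*(l - 202311) + 466332 = (-1/109531 - 105)*(230749/4 - 202311) + 466332 = -11500756/109531*(-578495/4) + 466332 = 1663282460555/109531 + 466332 = 1714360270847/109531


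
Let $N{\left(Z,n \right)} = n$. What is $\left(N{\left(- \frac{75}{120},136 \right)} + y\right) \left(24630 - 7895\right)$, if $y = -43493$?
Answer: $-725579395$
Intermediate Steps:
$\left(N{\left(- \frac{75}{120},136 \right)} + y\right) \left(24630 - 7895\right) = \left(136 - 43493\right) \left(24630 - 7895\right) = \left(-43357\right) 16735 = -725579395$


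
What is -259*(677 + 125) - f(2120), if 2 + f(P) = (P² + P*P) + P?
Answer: -9198636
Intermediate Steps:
f(P) = -2 + P + 2*P² (f(P) = -2 + ((P² + P*P) + P) = -2 + ((P² + P²) + P) = -2 + (2*P² + P) = -2 + (P + 2*P²) = -2 + P + 2*P²)
-259*(677 + 125) - f(2120) = -259*(677 + 125) - (-2 + 2120 + 2*2120²) = -259*802 - (-2 + 2120 + 2*4494400) = -207718 - (-2 + 2120 + 8988800) = -207718 - 1*8990918 = -207718 - 8990918 = -9198636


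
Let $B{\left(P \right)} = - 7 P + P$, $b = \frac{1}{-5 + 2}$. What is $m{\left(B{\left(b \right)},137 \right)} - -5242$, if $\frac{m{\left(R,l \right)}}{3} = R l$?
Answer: $6064$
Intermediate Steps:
$b = - \frac{1}{3}$ ($b = \frac{1}{-3} = - \frac{1}{3} \approx -0.33333$)
$B{\left(P \right)} = - 6 P$
$m{\left(R,l \right)} = 3 R l$
$m{\left(B{\left(b \right)},137 \right)} - -5242 = 3 \left(\left(-6\right) \left(- \frac{1}{3}\right)\right) 137 - -5242 = 3 \cdot 2 \cdot 137 + \left(-8739 + 13981\right) = 822 + 5242 = 6064$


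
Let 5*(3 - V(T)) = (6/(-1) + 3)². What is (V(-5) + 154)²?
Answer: 602176/25 ≈ 24087.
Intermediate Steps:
V(T) = 6/5 (V(T) = 3 - (6/(-1) + 3)²/5 = 3 - (6*(-1) + 3)²/5 = 3 - (-6 + 3)²/5 = 3 - ⅕*(-3)² = 3 - ⅕*9 = 3 - 9/5 = 6/5)
(V(-5) + 154)² = (6/5 + 154)² = (776/5)² = 602176/25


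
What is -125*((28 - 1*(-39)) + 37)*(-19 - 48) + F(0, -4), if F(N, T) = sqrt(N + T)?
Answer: 871000 + 2*I ≈ 8.71e+5 + 2.0*I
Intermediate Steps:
-125*((28 - 1*(-39)) + 37)*(-19 - 48) + F(0, -4) = -125*((28 - 1*(-39)) + 37)*(-19 - 48) + sqrt(0 - 4) = -125*((28 + 39) + 37)*(-67) + sqrt(-4) = -125*(67 + 37)*(-67) + 2*I = -13000*(-67) + 2*I = -125*(-6968) + 2*I = 871000 + 2*I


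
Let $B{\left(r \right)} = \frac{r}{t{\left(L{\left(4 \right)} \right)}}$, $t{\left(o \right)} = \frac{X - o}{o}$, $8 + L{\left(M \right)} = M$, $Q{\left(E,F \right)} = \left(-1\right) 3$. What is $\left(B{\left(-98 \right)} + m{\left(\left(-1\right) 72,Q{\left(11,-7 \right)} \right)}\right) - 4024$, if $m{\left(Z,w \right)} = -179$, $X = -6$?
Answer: $-4399$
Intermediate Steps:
$Q{\left(E,F \right)} = -3$
$L{\left(M \right)} = -8 + M$
$t{\left(o \right)} = \frac{-6 - o}{o}$
$B{\left(r \right)} = 2 r$ ($B{\left(r \right)} = \frac{r}{\frac{1}{-8 + 4} \left(-6 - \left(-8 + 4\right)\right)} = \frac{r}{\frac{1}{-4} \left(-6 - -4\right)} = \frac{r}{\left(- \frac{1}{4}\right) \left(-6 + 4\right)} = \frac{r}{\left(- \frac{1}{4}\right) \left(-2\right)} = r \frac{1}{\frac{1}{2}} = r 2 = 2 r$)
$\left(B{\left(-98 \right)} + m{\left(\left(-1\right) 72,Q{\left(11,-7 \right)} \right)}\right) - 4024 = \left(2 \left(-98\right) - 179\right) - 4024 = \left(-196 - 179\right) - 4024 = -375 - 4024 = -4399$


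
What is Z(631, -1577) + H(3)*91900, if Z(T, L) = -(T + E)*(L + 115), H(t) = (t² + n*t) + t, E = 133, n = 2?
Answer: 2771168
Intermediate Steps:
H(t) = t² + 3*t (H(t) = (t² + 2*t) + t = t² + 3*t)
Z(T, L) = -(115 + L)*(133 + T) (Z(T, L) = -(T + 133)*(L + 115) = -(133 + T)*(115 + L) = -(115 + L)*(133 + T))
Z(631, -1577) + H(3)*91900 = (-15295 - 133*(-1577) - 115*631 - 1*(-1577)*631) + (3*(3 + 3))*91900 = (-15295 + 209741 - 72565 + 995087) + (3*6)*91900 = 1116968 + 18*91900 = 1116968 + 1654200 = 2771168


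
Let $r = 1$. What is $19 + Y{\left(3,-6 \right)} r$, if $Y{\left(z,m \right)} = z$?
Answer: $22$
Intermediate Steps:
$19 + Y{\left(3,-6 \right)} r = 19 + 3 \cdot 1 = 19 + 3 = 22$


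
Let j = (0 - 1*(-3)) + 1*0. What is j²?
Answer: 9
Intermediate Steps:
j = 3 (j = (0 + 3) + 0 = 3 + 0 = 3)
j² = 3² = 9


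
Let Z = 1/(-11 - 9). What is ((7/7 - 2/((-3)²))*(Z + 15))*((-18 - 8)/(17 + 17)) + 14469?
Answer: 44247931/3060 ≈ 14460.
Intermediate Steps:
Z = -1/20 (Z = 1/(-20) = -1/20 ≈ -0.050000)
((7/7 - 2/((-3)²))*(Z + 15))*((-18 - 8)/(17 + 17)) + 14469 = ((7/7 - 2/((-3)²))*(-1/20 + 15))*((-18 - 8)/(17 + 17)) + 14469 = ((7*(⅐) - 2/9)*(299/20))*(-26/34) + 14469 = ((1 - 2*⅑)*(299/20))*(-26*1/34) + 14469 = ((1 - 2/9)*(299/20))*(-13/17) + 14469 = ((7/9)*(299/20))*(-13/17) + 14469 = (2093/180)*(-13/17) + 14469 = -27209/3060 + 14469 = 44247931/3060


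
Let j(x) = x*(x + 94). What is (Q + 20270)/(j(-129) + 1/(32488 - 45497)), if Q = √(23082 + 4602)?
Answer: 131846215/29367817 + 39027*√769/29367817 ≈ 4.5263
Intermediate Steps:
j(x) = x*(94 + x)
Q = 6*√769 (Q = √27684 = 6*√769 ≈ 166.39)
(Q + 20270)/(j(-129) + 1/(32488 - 45497)) = (6*√769 + 20270)/(-129*(94 - 129) + 1/(32488 - 45497)) = (20270 + 6*√769)/(-129*(-35) + 1/(-13009)) = (20270 + 6*√769)/(4515 - 1/13009) = (20270 + 6*√769)/(58735634/13009) = (20270 + 6*√769)*(13009/58735634) = 131846215/29367817 + 39027*√769/29367817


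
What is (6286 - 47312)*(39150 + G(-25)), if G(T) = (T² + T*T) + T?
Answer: -1656424750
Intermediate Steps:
G(T) = T + 2*T² (G(T) = (T² + T²) + T = 2*T² + T = T + 2*T²)
(6286 - 47312)*(39150 + G(-25)) = (6286 - 47312)*(39150 - 25*(1 + 2*(-25))) = -41026*(39150 - 25*(1 - 50)) = -41026*(39150 - 25*(-49)) = -41026*(39150 + 1225) = -41026*40375 = -1656424750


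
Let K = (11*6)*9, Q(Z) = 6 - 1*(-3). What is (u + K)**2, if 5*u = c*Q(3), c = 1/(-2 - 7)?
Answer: 8814961/25 ≈ 3.5260e+5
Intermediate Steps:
Q(Z) = 9 (Q(Z) = 6 + 3 = 9)
c = -1/9 (c = 1/(-9) = -1/9 ≈ -0.11111)
K = 594 (K = 66*9 = 594)
u = -1/5 (u = (-1/9*9)/5 = (1/5)*(-1) = -1/5 ≈ -0.20000)
(u + K)**2 = (-1/5 + 594)**2 = (2969/5)**2 = 8814961/25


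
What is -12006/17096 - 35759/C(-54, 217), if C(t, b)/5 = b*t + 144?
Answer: -20862839/247336380 ≈ -0.084350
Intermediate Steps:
C(t, b) = 720 + 5*b*t (C(t, b) = 5*(b*t + 144) = 5*(144 + b*t) = 720 + 5*b*t)
-12006/17096 - 35759/C(-54, 217) = -12006/17096 - 35759/(720 + 5*217*(-54)) = -12006*1/17096 - 35759/(720 - 58590) = -6003/8548 - 35759/(-57870) = -6003/8548 - 35759*(-1/57870) = -6003/8548 + 35759/57870 = -20862839/247336380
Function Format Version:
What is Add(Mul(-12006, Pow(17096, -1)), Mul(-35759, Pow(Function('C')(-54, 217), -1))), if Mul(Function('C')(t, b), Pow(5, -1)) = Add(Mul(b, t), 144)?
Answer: Rational(-20862839, 247336380) ≈ -0.084350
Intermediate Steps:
Function('C')(t, b) = Add(720, Mul(5, b, t)) (Function('C')(t, b) = Mul(5, Add(Mul(b, t), 144)) = Mul(5, Add(144, Mul(b, t))) = Add(720, Mul(5, b, t)))
Add(Mul(-12006, Pow(17096, -1)), Mul(-35759, Pow(Function('C')(-54, 217), -1))) = Add(Mul(-12006, Pow(17096, -1)), Mul(-35759, Pow(Add(720, Mul(5, 217, -54)), -1))) = Add(Mul(-12006, Rational(1, 17096)), Mul(-35759, Pow(Add(720, -58590), -1))) = Add(Rational(-6003, 8548), Mul(-35759, Pow(-57870, -1))) = Add(Rational(-6003, 8548), Mul(-35759, Rational(-1, 57870))) = Add(Rational(-6003, 8548), Rational(35759, 57870)) = Rational(-20862839, 247336380)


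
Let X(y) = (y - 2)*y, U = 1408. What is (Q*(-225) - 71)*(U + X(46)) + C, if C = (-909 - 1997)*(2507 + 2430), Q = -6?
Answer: -9957394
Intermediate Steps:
X(y) = y*(-2 + y) (X(y) = (-2 + y)*y = y*(-2 + y))
C = -14346922 (C = -2906*4937 = -14346922)
(Q*(-225) - 71)*(U + X(46)) + C = (-6*(-225) - 71)*(1408 + 46*(-2 + 46)) - 14346922 = (1350 - 71)*(1408 + 46*44) - 14346922 = 1279*(1408 + 2024) - 14346922 = 1279*3432 - 14346922 = 4389528 - 14346922 = -9957394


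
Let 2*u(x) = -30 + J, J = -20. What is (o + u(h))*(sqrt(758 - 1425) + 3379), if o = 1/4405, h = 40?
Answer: -372108996/4405 - 110124*I*sqrt(667)/4405 ≈ -84474.0 - 645.65*I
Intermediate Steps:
o = 1/4405 ≈ 0.00022701
u(x) = -25 (u(x) = (-30 - 20)/2 = (1/2)*(-50) = -25)
(o + u(h))*(sqrt(758 - 1425) + 3379) = (1/4405 - 25)*(sqrt(758 - 1425) + 3379) = -110124*(sqrt(-667) + 3379)/4405 = -110124*(I*sqrt(667) + 3379)/4405 = -110124*(3379 + I*sqrt(667))/4405 = -372108996/4405 - 110124*I*sqrt(667)/4405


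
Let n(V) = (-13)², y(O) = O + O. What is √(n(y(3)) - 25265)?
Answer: 2*I*√6274 ≈ 158.42*I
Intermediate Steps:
y(O) = 2*O
n(V) = 169
√(n(y(3)) - 25265) = √(169 - 25265) = √(-25096) = 2*I*√6274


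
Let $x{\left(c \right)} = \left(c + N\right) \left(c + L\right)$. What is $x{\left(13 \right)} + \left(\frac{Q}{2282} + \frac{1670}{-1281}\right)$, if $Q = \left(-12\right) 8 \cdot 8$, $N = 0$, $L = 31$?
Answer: $\frac{17013262}{29829} \approx 570.36$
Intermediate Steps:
$Q = -768$ ($Q = \left(-96\right) 8 = -768$)
$x{\left(c \right)} = c \left(31 + c\right)$ ($x{\left(c \right)} = \left(c + 0\right) \left(c + 31\right) = c \left(31 + c\right)$)
$x{\left(13 \right)} + \left(\frac{Q}{2282} + \frac{1670}{-1281}\right) = 13 \left(31 + 13\right) + \left(- \frac{768}{2282} + \frac{1670}{-1281}\right) = 13 \cdot 44 + \left(\left(-768\right) \frac{1}{2282} + 1670 \left(- \frac{1}{1281}\right)\right) = 572 - \frac{48926}{29829} = \frac{17013262}{29829}$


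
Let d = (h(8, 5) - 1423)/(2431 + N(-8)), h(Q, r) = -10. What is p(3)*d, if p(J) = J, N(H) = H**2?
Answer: -4299/2495 ≈ -1.7230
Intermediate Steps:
d = -1433/2495 (d = (-10 - 1423)/(2431 + (-8)**2) = -1433/(2431 + 64) = -1433/2495 ≈ -0.57435)
p(3)*d = 3*(-1433/2495) = -4299/2495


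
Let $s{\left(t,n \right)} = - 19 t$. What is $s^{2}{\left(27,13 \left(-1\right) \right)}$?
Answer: $263169$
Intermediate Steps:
$s^{2}{\left(27,13 \left(-1\right) \right)} = \left(\left(-19\right) 27\right)^{2} = \left(-513\right)^{2} = 263169$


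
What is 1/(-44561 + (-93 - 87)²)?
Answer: -1/12161 ≈ -8.2230e-5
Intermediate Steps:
1/(-44561 + (-93 - 87)²) = 1/(-44561 + (-180)²) = 1/(-44561 + 32400) = 1/(-12161) = -1/12161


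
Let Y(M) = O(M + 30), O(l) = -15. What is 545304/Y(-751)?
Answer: -181768/5 ≈ -36354.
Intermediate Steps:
Y(M) = -15
545304/Y(-751) = 545304/(-15) = 545304*(-1/15) = -181768/5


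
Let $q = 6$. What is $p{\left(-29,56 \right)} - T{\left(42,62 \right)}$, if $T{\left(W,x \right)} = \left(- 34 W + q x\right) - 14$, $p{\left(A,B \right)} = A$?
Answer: $1041$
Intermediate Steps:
$T{\left(W,x \right)} = -14 - 34 W + 6 x$ ($T{\left(W,x \right)} = \left(- 34 W + 6 x\right) - 14 = -14 - 34 W + 6 x$)
$p{\left(-29,56 \right)} - T{\left(42,62 \right)} = -29 - \left(-14 - 1428 + 6 \cdot 62\right) = -29 - \left(-14 - 1428 + 372\right) = -29 - -1070 = -29 + 1070 = 1041$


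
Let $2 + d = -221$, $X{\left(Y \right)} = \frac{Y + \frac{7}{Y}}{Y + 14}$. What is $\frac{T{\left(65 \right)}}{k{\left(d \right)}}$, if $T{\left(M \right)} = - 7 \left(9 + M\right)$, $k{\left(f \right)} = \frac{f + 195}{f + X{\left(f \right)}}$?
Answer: $- \frac{382714125}{93214} \approx -4105.8$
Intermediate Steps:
$X{\left(Y \right)} = \frac{Y + \frac{7}{Y}}{14 + Y}$
$d = -223$ ($d = -2 - 221 = -223$)
$k{\left(f \right)} = \frac{195 + f}{f + \frac{7 + f^{2}}{f \left(14 + f\right)}}$ ($k{\left(f \right)} = \frac{f + 195}{f + \frac{7 + f^{2}}{f \left(14 + f\right)}} = \frac{195 + f}{f + \frac{7 + f^{2}}{f \left(14 + f\right)}}$)
$T{\left(M \right)} = -63 - 7 M$
$\frac{T{\left(65 \right)}}{k{\left(d \right)}} = \frac{-63 - 455}{\left(-223\right) \frac{1}{7 + \left(-223\right)^{2} + \left(-223\right)^{2} \left(14 - 223\right)} \left(14 - 223\right) \left(195 - 223\right)} = \frac{-63 - 455}{\left(-223\right) \frac{1}{7 + 49729 + 49729 \left(-209\right)} \left(-209\right) \left(-28\right)} = - \frac{518}{\left(-223\right) \frac{1}{7 + 49729 - 10393361} \left(-209\right) \left(-28\right)} = - \frac{518}{\left(-223\right) \frac{1}{-10343625} \left(-209\right) \left(-28\right)} = - \frac{518}{\left(-223\right) \left(- \frac{1}{10343625}\right) \left(-209\right) \left(-28\right)} = - \frac{518}{\frac{1304996}{10343625}} = \left(-518\right) \frac{10343625}{1304996} = - \frac{382714125}{93214}$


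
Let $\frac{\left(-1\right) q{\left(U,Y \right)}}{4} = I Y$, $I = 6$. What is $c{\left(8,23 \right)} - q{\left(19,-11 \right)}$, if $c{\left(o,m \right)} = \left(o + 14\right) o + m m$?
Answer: $441$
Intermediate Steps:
$c{\left(o,m \right)} = m^{2} + o \left(14 + o\right)$ ($c{\left(o,m \right)} = \left(14 + o\right) o + m^{2} = o \left(14 + o\right) + m^{2} = m^{2} + o \left(14 + o\right)$)
$q{\left(U,Y \right)} = - 24 Y$ ($q{\left(U,Y \right)} = - 4 \cdot 6 Y = - 24 Y$)
$c{\left(8,23 \right)} - q{\left(19,-11 \right)} = \left(23^{2} + 8^{2} + 14 \cdot 8\right) - \left(-24\right) \left(-11\right) = \left(529 + 64 + 112\right) - 264 = 705 - 264 = 441$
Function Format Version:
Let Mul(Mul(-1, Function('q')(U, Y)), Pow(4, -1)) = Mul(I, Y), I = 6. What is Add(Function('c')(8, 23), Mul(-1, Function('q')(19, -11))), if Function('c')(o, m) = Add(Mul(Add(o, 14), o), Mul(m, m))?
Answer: 441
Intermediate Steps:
Function('c')(o, m) = Add(Pow(m, 2), Mul(o, Add(14, o))) (Function('c')(o, m) = Add(Mul(Add(14, o), o), Pow(m, 2)) = Add(Mul(o, Add(14, o)), Pow(m, 2)) = Add(Pow(m, 2), Mul(o, Add(14, o))))
Function('q')(U, Y) = Mul(-24, Y) (Function('q')(U, Y) = Mul(-4, Mul(6, Y)) = Mul(-24, Y))
Add(Function('c')(8, 23), Mul(-1, Function('q')(19, -11))) = Add(Add(Pow(23, 2), Pow(8, 2), Mul(14, 8)), Mul(-1, Mul(-24, -11))) = Add(Add(529, 64, 112), Mul(-1, 264)) = Add(705, -264) = 441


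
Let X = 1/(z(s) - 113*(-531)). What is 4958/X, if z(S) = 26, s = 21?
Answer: 297623782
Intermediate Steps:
X = 1/60029 (X = 1/(26 - 113*(-531)) = 1/(26 + 60003) = 1/60029 ≈ 1.6659e-5)
4958/X = 4958/(1/60029) = 4958*60029 = 297623782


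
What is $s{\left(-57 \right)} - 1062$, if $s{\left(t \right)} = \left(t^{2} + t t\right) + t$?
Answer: $5379$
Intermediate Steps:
$s{\left(t \right)} = t + 2 t^{2}$ ($s{\left(t \right)} = \left(t^{2} + t^{2}\right) + t = 2 t^{2} + t = t + 2 t^{2}$)
$s{\left(-57 \right)} - 1062 = - 57 \left(1 + 2 \left(-57\right)\right) - 1062 = - 57 \left(1 - 114\right) - 1062 = \left(-57\right) \left(-113\right) - 1062 = 6441 - 1062 = 5379$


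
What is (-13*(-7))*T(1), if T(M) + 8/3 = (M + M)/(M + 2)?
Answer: -182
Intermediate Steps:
T(M) = -8/3 + 2*M/(2 + M) (T(M) = -8/3 + (M + M)/(M + 2) = -8/3 + (2*M)/(2 + M) = -8/3 + 2*M/(2 + M))
(-13*(-7))*T(1) = (-13*(-7))*(2*(-8 - 1*1)/(3*(2 + 1))) = 91*((⅔)*(-8 - 1)/3) = 91*((⅔)*(⅓)*(-9)) = 91*(-2) = -182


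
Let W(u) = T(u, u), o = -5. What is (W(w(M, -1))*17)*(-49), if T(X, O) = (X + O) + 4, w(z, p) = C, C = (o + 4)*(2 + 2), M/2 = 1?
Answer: 3332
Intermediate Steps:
M = 2 (M = 2*1 = 2)
C = -4 (C = (-5 + 4)*(2 + 2) = -1*4 = -4)
w(z, p) = -4
T(X, O) = 4 + O + X (T(X, O) = (O + X) + 4 = 4 + O + X)
W(u) = 4 + 2*u (W(u) = 4 + u + u = 4 + 2*u)
(W(w(M, -1))*17)*(-49) = ((4 + 2*(-4))*17)*(-49) = ((4 - 8)*17)*(-49) = -4*17*(-49) = -68*(-49) = 3332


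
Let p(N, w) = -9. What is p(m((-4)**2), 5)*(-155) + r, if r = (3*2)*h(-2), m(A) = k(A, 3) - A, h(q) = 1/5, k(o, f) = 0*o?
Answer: 6981/5 ≈ 1396.2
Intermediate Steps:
k(o, f) = 0
h(q) = 1/5
m(A) = -A (m(A) = 0 - A = -A)
r = 6/5 (r = (3*2)*(1/5) = 6*(1/5) = 6/5 ≈ 1.2000)
p(m((-4)**2), 5)*(-155) + r = -9*(-155) + 6/5 = 1395 + 6/5 = 6981/5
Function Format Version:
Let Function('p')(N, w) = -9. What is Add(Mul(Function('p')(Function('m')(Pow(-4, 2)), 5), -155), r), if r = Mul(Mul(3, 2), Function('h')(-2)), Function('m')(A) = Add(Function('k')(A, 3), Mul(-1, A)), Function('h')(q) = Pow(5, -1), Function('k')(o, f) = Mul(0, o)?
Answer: Rational(6981, 5) ≈ 1396.2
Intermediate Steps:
Function('k')(o, f) = 0
Function('h')(q) = Rational(1, 5)
Function('m')(A) = Mul(-1, A) (Function('m')(A) = Add(0, Mul(-1, A)) = Mul(-1, A))
r = Rational(6, 5) (r = Mul(Mul(3, 2), Rational(1, 5)) = Mul(6, Rational(1, 5)) = Rational(6, 5) ≈ 1.2000)
Add(Mul(Function('p')(Function('m')(Pow(-4, 2)), 5), -155), r) = Add(Mul(-9, -155), Rational(6, 5)) = Add(1395, Rational(6, 5)) = Rational(6981, 5)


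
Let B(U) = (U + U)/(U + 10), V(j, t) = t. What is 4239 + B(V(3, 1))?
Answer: 46631/11 ≈ 4239.2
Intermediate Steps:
B(U) = 2*U/(10 + U) (B(U) = (2*U)/(10 + U) = 2*U/(10 + U))
4239 + B(V(3, 1)) = 4239 + 2*1/(10 + 1) = 4239 + 2*1/11 = 4239 + 2*1*(1/11) = 4239 + 2/11 = 46631/11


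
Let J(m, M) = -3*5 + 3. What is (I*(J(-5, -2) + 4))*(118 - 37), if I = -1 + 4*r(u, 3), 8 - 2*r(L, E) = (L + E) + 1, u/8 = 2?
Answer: 16200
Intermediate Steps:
u = 16 (u = 8*2 = 16)
r(L, E) = 7/2 - E/2 - L/2 (r(L, E) = 4 - ((L + E) + 1)/2 = 4 - ((E + L) + 1)/2 = 4 - (1 + E + L)/2 = 4 + (-½ - E/2 - L/2) = 7/2 - E/2 - L/2)
I = -25 (I = -1 + 4*(7/2 - ½*3 - ½*16) = -1 + 4*(7/2 - 3/2 - 8) = -1 + 4*(-6) = -1 - 24 = -25)
J(m, M) = -12 (J(m, M) = -15 + 3 = -12)
(I*(J(-5, -2) + 4))*(118 - 37) = (-25*(-12 + 4))*(118 - 37) = -25*(-8)*81 = 200*81 = 16200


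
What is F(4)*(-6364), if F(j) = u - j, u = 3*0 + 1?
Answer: 19092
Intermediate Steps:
u = 1 (u = 0 + 1 = 1)
F(j) = 1 - j
F(4)*(-6364) = (1 - 1*4)*(-6364) = (1 - 4)*(-6364) = -3*(-6364) = 19092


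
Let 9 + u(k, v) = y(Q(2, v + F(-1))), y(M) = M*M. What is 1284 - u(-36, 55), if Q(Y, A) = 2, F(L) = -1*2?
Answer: 1289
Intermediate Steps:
F(L) = -2
y(M) = M²
u(k, v) = -5 (u(k, v) = -9 + 2² = -9 + 4 = -5)
1284 - u(-36, 55) = 1284 - 1*(-5) = 1284 + 5 = 1289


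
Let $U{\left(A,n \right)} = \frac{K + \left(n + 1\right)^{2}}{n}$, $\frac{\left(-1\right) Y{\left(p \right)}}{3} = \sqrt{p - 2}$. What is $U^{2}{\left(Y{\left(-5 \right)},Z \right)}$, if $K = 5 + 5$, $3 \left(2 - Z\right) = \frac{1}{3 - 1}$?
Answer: $\frac{3481}{36} \approx 96.694$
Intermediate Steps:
$Y{\left(p \right)} = - 3 \sqrt{-2 + p}$ ($Y{\left(p \right)} = - 3 \sqrt{p - 2} = - 3 \sqrt{-2 + p}$)
$Z = \frac{11}{6}$ ($Z = 2 - \frac{1}{3 \left(3 - 1\right)} = 2 - \frac{1}{3 \cdot 2} = 2 - \frac{1}{6} = \frac{11}{6} \approx 1.8333$)
$K = 10$
$U{\left(A,n \right)} = \frac{10 + \left(1 + n\right)^{2}}{n}$ ($U{\left(A,n \right)} = \frac{10 + \left(n + 1\right)^{2}}{n} = \frac{10 + \left(1 + n\right)^{2}}{n}$)
$U^{2}{\left(Y{\left(-5 \right)},Z \right)} = \left(\frac{10 + \left(1 + \frac{11}{6}\right)^{2}}{\frac{11}{6}}\right)^{2} = \left(\frac{6 \left(10 + \left(\frac{17}{6}\right)^{2}\right)}{11}\right)^{2} = \left(\frac{6 \left(10 + \frac{289}{36}\right)}{11}\right)^{2} = \left(\frac{6}{11} \cdot \frac{649}{36}\right)^{2} = \left(\frac{59}{6}\right)^{2} = \frac{3481}{36}$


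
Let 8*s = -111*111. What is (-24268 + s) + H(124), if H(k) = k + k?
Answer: -204481/8 ≈ -25560.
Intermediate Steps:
H(k) = 2*k
s = -12321/8 (s = (-111*111)/8 = (⅛)*(-12321) = -12321/8 ≈ -1540.1)
(-24268 + s) + H(124) = (-24268 - 12321/8) + 2*124 = -206465/8 + 248 = -204481/8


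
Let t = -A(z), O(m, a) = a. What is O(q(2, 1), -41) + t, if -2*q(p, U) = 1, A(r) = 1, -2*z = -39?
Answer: -42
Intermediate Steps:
z = 39/2 (z = -½*(-39) = 39/2 ≈ 19.500)
q(p, U) = -½ (q(p, U) = -½*1 = -½)
t = -1 (t = -1*1 = -1)
O(q(2, 1), -41) + t = -41 - 1 = -42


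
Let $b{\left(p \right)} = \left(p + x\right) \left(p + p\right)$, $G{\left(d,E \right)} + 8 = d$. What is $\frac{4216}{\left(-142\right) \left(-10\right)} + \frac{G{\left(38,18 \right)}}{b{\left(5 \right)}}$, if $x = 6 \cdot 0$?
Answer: $\frac{1267}{355} \approx 3.569$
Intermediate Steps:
$x = 0$
$G{\left(d,E \right)} = -8 + d$
$b{\left(p \right)} = 2 p^{2}$ ($b{\left(p \right)} = \left(p + 0\right) \left(p + p\right) = p 2 p = 2 p^{2}$)
$\frac{4216}{\left(-142\right) \left(-10\right)} + \frac{G{\left(38,18 \right)}}{b{\left(5 \right)}} = \frac{4216}{\left(-142\right) \left(-10\right)} + \frac{-8 + 38}{2 \cdot 5^{2}} = \frac{4216}{1420} + \frac{30}{2 \cdot 25} = 4216 \cdot \frac{1}{1420} + \frac{30}{50} = \frac{1054}{355} + 30 \cdot \frac{1}{50} = \frac{1054}{355} + \frac{3}{5} = \frac{1267}{355}$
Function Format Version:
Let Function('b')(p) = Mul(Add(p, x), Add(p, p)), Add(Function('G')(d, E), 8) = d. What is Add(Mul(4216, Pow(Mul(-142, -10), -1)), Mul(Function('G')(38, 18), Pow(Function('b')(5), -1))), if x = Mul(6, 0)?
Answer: Rational(1267, 355) ≈ 3.5690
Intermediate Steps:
x = 0
Function('G')(d, E) = Add(-8, d)
Function('b')(p) = Mul(2, Pow(p, 2)) (Function('b')(p) = Mul(Add(p, 0), Add(p, p)) = Mul(p, Mul(2, p)) = Mul(2, Pow(p, 2)))
Add(Mul(4216, Pow(Mul(-142, -10), -1)), Mul(Function('G')(38, 18), Pow(Function('b')(5), -1))) = Add(Mul(4216, Pow(Mul(-142, -10), -1)), Mul(Add(-8, 38), Pow(Mul(2, Pow(5, 2)), -1))) = Add(Mul(4216, Pow(1420, -1)), Mul(30, Pow(Mul(2, 25), -1))) = Add(Mul(4216, Rational(1, 1420)), Mul(30, Pow(50, -1))) = Add(Rational(1054, 355), Mul(30, Rational(1, 50))) = Add(Rational(1054, 355), Rational(3, 5)) = Rational(1267, 355)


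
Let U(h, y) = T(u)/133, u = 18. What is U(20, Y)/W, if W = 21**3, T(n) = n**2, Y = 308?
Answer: 12/45619 ≈ 0.00026305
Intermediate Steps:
W = 9261
U(h, y) = 324/133 (U(h, y) = 18**2/133 = 324*(1/133) = 324/133)
U(20, Y)/W = (324/133)/9261 = (324/133)*(1/9261) = 12/45619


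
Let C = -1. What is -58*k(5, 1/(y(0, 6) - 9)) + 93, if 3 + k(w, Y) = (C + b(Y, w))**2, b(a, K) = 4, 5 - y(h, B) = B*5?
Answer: -255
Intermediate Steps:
y(h, B) = 5 - 5*B (y(h, B) = 5 - B*5 = 5 - 5*B)
k(w, Y) = 6 (k(w, Y) = -3 + (-1 + 4)**2 = -3 + 3**2 = -3 + 9 = 6)
-58*k(5, 1/(y(0, 6) - 9)) + 93 = -58*6 + 93 = -348 + 93 = -255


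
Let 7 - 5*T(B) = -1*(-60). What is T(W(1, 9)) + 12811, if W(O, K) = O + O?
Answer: 64002/5 ≈ 12800.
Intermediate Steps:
W(O, K) = 2*O
T(B) = -53/5 (T(B) = 7/5 - (-1)*(-60)/5 = 7/5 - ⅕*60 = 7/5 - 12 = -53/5)
T(W(1, 9)) + 12811 = -53/5 + 12811 = 64002/5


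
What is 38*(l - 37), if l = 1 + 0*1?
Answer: -1368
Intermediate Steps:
l = 1 (l = 1 + 0 = 1)
38*(l - 37) = 38*(1 - 37) = 38*(-36) = -1368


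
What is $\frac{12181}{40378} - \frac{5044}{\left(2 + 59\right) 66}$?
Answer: $- \frac{5947151}{6252378} \approx -0.95118$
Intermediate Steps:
$\frac{12181}{40378} - \frac{5044}{\left(2 + 59\right) 66} = 12181 \cdot \frac{1}{40378} - \frac{5044}{61 \cdot 66} = \frac{937}{3106} - \frac{5044}{4026} = \frac{937}{3106} - \frac{2522}{2013} = - \frac{5947151}{6252378}$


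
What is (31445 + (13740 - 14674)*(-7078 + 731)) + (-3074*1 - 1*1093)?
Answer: 5955376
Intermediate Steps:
(31445 + (13740 - 14674)*(-7078 + 731)) + (-3074*1 - 1*1093) = (31445 - 934*(-6347)) + (-3074 - 1093) = (31445 + 5928098) - 4167 = 5959543 - 4167 = 5955376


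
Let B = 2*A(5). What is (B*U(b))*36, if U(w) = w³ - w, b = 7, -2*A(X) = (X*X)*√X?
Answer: -302400*√5 ≈ -6.7619e+5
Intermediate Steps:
A(X) = -X^(5/2)/2 (A(X) = -X*X*√X/2 = -X²*√X/2 = -X^(5/2)/2)
B = -25*√5 (B = 2*(-25*√5/2) = -25*√5 ≈ -55.902)
(B*U(b))*36 = ((-25*√5)*(7³ - 1*7))*36 = ((-25*√5)*(343 - 7))*36 = (-25*√5*336)*36 = -8400*√5*36 = -302400*√5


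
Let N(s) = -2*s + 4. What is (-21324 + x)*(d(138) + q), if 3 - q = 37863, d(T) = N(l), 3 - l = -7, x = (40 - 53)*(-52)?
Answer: 782063648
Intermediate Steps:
x = 676 (x = -13*(-52) = 676)
l = 10 (l = 3 - 1*(-7) = 3 + 7 = 10)
N(s) = 4 - 2*s
d(T) = -16 (d(T) = 4 - 2*10 = 4 - 20 = -16)
q = -37860 (q = 3 - 1*37863 = 3 - 37863 = -37860)
(-21324 + x)*(d(138) + q) = (-21324 + 676)*(-16 - 37860) = -20648*(-37876) = 782063648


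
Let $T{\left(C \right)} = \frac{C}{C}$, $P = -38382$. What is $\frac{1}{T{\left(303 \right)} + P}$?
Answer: $- \frac{1}{38381} \approx -2.6055 \cdot 10^{-5}$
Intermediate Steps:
$T{\left(C \right)} = 1$
$\frac{1}{T{\left(303 \right)} + P} = \frac{1}{1 - 38382} = \frac{1}{-38381} = - \frac{1}{38381}$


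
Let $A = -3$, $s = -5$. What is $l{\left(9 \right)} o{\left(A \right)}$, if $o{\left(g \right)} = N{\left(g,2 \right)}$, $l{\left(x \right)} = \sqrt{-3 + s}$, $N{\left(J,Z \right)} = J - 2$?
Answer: $- 10 i \sqrt{2} \approx - 14.142 i$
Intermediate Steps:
$N{\left(J,Z \right)} = -2 + J$
$l{\left(x \right)} = 2 i \sqrt{2}$ ($l{\left(x \right)} = \sqrt{-3 - 5} = \sqrt{-8} = 2 i \sqrt{2}$)
$o{\left(g \right)} = -2 + g$
$l{\left(9 \right)} o{\left(A \right)} = 2 i \sqrt{2} \left(-2 - 3\right) = 2 i \sqrt{2} \left(-5\right) = - 10 i \sqrt{2}$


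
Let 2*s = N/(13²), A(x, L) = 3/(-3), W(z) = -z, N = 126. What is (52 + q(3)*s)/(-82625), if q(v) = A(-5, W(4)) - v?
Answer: -8536/13963625 ≈ -0.00061130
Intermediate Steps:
A(x, L) = -1 (A(x, L) = 3*(-⅓) = -1)
s = 63/169 (s = (126/(13²))/2 = (126/169)/2 = (126*(1/169))/2 = (½)*(126/169) = 63/169 ≈ 0.37278)
q(v) = -1 - v
(52 + q(3)*s)/(-82625) = (52 + (-1 - 1*3)*(63/169))/(-82625) = (52 + (-1 - 3)*(63/169))*(-1/82625) = (52 - 4*63/169)*(-1/82625) = (52 - 252/169)*(-1/82625) = (8536/169)*(-1/82625) = -8536/13963625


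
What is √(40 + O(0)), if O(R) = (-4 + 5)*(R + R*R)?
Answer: 2*√10 ≈ 6.3246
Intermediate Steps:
O(R) = R + R² (O(R) = 1*(R + R²) = R + R²)
√(40 + O(0)) = √(40 + 0*(1 + 0)) = √(40 + 0*1) = √(40 + 0) = √40 = 2*√10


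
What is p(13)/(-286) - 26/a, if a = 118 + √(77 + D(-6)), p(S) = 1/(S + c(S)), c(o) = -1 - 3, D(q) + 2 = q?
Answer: -7910887/35662770 + 26*√69/13855 ≈ -0.20624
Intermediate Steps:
D(q) = -2 + q
c(o) = -4
p(S) = 1/(-4 + S) (p(S) = 1/(S - 4) = 1/(-4 + S))
a = 118 + √69 (a = 118 + √(77 + (-2 - 6)) = 118 + √(77 - 8) = 118 + √69 ≈ 126.31)
p(13)/(-286) - 26/a = 1/((-4 + 13)*(-286)) - 26/(118 + √69) = -1/286/9 - 26/(118 + √69) = (⅑)*(-1/286) - 26/(118 + √69) = -1/2574 - 26/(118 + √69)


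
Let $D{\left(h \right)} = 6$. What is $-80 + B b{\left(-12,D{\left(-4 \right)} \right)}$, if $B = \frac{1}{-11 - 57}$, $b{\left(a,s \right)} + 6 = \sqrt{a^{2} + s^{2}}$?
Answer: $- \frac{2717}{34} - \frac{3 \sqrt{5}}{34} \approx -80.109$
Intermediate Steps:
$b{\left(a,s \right)} = -6 + \sqrt{a^{2} + s^{2}}$
$B = - \frac{1}{68}$ ($B = \frac{1}{-68} = - \frac{1}{68} \approx -0.014706$)
$-80 + B b{\left(-12,D{\left(-4 \right)} \right)} = -80 - \frac{-6 + \sqrt{\left(-12\right)^{2} + 6^{2}}}{68} = -80 - \frac{-6 + \sqrt{144 + 36}}{68} = -80 - \frac{-6 + \sqrt{180}}{68} = -80 - \frac{-6 + 6 \sqrt{5}}{68} = -80 + \left(\frac{3}{34} - \frac{3 \sqrt{5}}{34}\right) = - \frac{2717}{34} - \frac{3 \sqrt{5}}{34}$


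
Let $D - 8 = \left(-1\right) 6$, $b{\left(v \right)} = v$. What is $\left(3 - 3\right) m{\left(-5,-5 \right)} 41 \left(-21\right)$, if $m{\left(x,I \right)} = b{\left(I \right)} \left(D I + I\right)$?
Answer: $0$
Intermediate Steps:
$D = 2$ ($D = 8 - 6 = 2$)
$m{\left(x,I \right)} = 3 I^{2}$ ($m{\left(x,I \right)} = I \left(2 I + I\right) = I 3 I = 3 I^{2}$)
$\left(3 - 3\right) m{\left(-5,-5 \right)} 41 \left(-21\right) = \left(3 - 3\right) 3 \left(-5\right)^{2} \cdot 41 \left(-21\right) = 0 \cdot 3 \cdot 25 \cdot 41 \left(-21\right) = 0 \cdot 75 \cdot 41 \left(-21\right) = 0 \cdot 41 \left(-21\right) = 0 \left(-21\right) = 0$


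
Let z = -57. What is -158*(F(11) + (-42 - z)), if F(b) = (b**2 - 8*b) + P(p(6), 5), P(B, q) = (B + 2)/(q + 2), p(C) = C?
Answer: -54352/7 ≈ -7764.6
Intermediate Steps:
P(B, q) = (2 + B)/(2 + q)
F(b) = 8/7 + b**2 - 8*b (F(b) = (b**2 - 8*b) + (2 + 6)/(2 + 5) = (b**2 - 8*b) + 8/7 = 8/7 + b**2 - 8*b)
-158*(F(11) + (-42 - z)) = -158*((8/7 + 11**2 - 8*11) + (-42 - 1*(-57))) = -158*((8/7 + 121 - 88) + (-42 + 57)) = -158*(239/7 + 15) = -158*344/7 = -54352/7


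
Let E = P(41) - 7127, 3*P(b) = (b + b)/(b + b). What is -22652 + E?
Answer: -89336/3 ≈ -29779.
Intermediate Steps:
P(b) = 1/3 (P(b) = ((b + b)/(b + b))/3 = ((2*b)/((2*b)))/3 = ((2*b)*(1/(2*b)))/3 = (1/3)*1 = 1/3)
E = -21380/3 (E = 1/3 - 7127 = -21380/3 ≈ -7126.7)
-22652 + E = -22652 - 21380/3 = -89336/3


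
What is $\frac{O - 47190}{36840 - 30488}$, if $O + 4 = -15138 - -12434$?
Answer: $- \frac{24949}{3176} \approx -7.8555$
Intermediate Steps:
$O = -2708$ ($O = -4 - 2704 = -2708$)
$\frac{O - 47190}{36840 - 30488} = \frac{-2708 - 47190}{36840 - 30488} = - \frac{49898}{6352} = \left(-49898\right) \frac{1}{6352} = - \frac{24949}{3176}$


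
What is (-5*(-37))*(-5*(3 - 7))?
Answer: 3700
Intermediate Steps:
(-5*(-37))*(-5*(3 - 7)) = 185*(-5*(-4)) = 185*20 = 3700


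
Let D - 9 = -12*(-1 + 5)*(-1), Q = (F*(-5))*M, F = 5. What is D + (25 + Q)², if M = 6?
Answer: 15682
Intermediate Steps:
Q = -150 (Q = (5*(-5))*6 = -25*6 = -150)
D = 57 (D = 9 - 12*(-1 + 5)*(-1) = 9 - 12*4*(-1) = 9 - 48*(-1) = 9 + 48 = 57)
D + (25 + Q)² = 57 + (25 - 150)² = 57 + (-125)² = 57 + 15625 = 15682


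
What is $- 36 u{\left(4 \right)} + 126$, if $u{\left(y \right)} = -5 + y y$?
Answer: $-270$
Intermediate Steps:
$u{\left(y \right)} = -5 + y^{2}$
$- 36 u{\left(4 \right)} + 126 = - 36 \left(-5 + 4^{2}\right) + 126 = - 36 \left(-5 + 16\right) + 126 = \left(-36\right) 11 + 126 = -396 + 126 = -270$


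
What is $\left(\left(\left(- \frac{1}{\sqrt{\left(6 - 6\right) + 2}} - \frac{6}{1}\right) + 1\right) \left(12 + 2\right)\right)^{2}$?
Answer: $4998 + 980 \sqrt{2} \approx 6383.9$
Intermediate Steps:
$\left(\left(\left(- \frac{1}{\sqrt{\left(6 - 6\right) + 2}} - \frac{6}{1}\right) + 1\right) \left(12 + 2\right)\right)^{2} = \left(\left(\left(- \frac{1}{\sqrt{\left(6 - 6\right) + 2}} - 6\right) + 1\right) 14\right)^{2} = \left(\left(\left(- \frac{1}{\sqrt{0 + 2}} - 6\right) + 1\right) 14\right)^{2} = \left(\left(\left(- \frac{1}{\sqrt{2}} - 6\right) + 1\right) 14\right)^{2} = \left(\left(\left(- \frac{\sqrt{2}}{2} - 6\right) + 1\right) 14\right)^{2} = \left(\left(\left(-6 - \frac{\sqrt{2}}{2}\right) + 1\right) 14\right)^{2} = \left(\left(-5 - \frac{\sqrt{2}}{2}\right) 14\right)^{2} = \left(-70 - 7 \sqrt{2}\right)^{2}$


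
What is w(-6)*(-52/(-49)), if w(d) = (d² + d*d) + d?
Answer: 3432/49 ≈ 70.041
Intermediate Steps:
w(d) = d + 2*d² (w(d) = (d² + d²) + d = 2*d² + d = d + 2*d²)
w(-6)*(-52/(-49)) = (-6*(1 + 2*(-6)))*(-52/(-49)) = (-6*(1 - 12))*(-52*(-1/49)) = -6*(-11)*(52/49) = 66*(52/49) = 3432/49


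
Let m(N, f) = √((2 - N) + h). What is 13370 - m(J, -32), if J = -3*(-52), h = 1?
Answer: 13370 - 3*I*√17 ≈ 13370.0 - 12.369*I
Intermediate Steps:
J = 156
m(N, f) = √(3 - N) (m(N, f) = √((2 - N) + 1) = √(3 - N))
13370 - m(J, -32) = 13370 - √(3 - 1*156) = 13370 - √(3 - 156) = 13370 - √(-153) = 13370 - 3*I*√17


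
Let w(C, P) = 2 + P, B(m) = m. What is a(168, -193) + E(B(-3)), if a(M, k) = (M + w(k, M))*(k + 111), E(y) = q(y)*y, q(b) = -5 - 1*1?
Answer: -27698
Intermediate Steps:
q(b) = -6 (q(b) = -5 - 1 = -6)
E(y) = -6*y
a(M, k) = (2 + 2*M)*(111 + k) (a(M, k) = (M + (2 + M))*(k + 111) = (2 + 2*M)*(111 + k))
a(168, -193) + E(B(-3)) = (222 + 2*(-193) + 222*168 + 2*168*(-193)) - 6*(-3) = (222 - 386 + 37296 - 64848) + 18 = -27716 + 18 = -27698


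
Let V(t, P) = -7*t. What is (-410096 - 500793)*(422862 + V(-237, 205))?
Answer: -386691509169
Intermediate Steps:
(-410096 - 500793)*(422862 + V(-237, 205)) = (-410096 - 500793)*(422862 - 7*(-237)) = -910889*(422862 + 1659) = -910889*424521 = -386691509169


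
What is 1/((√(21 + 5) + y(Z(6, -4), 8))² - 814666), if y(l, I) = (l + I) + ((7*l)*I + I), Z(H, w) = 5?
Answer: -724039/524223051017 - 602*√26/524223051017 ≈ -1.3870e-6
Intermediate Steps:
y(l, I) = l + 2*I + 7*I*l (y(l, I) = (I + l) + (7*I*l + I) = (I + l) + (I + 7*I*l) = l + 2*I + 7*I*l)
1/((√(21 + 5) + y(Z(6, -4), 8))² - 814666) = 1/((√(21 + 5) + (5 + 2*8 + 7*8*5))² - 814666) = 1/((√26 + (5 + 16 + 280))² - 814666) = 1/((√26 + 301)² - 814666) = 1/((301 + √26)² - 814666) = 1/(-814666 + (301 + √26)²)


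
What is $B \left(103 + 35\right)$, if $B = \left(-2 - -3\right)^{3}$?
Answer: $138$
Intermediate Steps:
$B = 1$ ($B = \left(-2 + 3\right)^{3} = 1^{3} = 1$)
$B \left(103 + 35\right) = 1 \left(103 + 35\right) = 1 \cdot 138 = 138$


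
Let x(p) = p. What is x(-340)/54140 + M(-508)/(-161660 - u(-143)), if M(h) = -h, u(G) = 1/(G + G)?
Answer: -1179285519/125157492613 ≈ -0.0094224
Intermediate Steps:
u(G) = 1/(2*G)
x(-340)/54140 + M(-508)/(-161660 - u(-143)) = -340/54140 + (-1*(-508))/(-161660 - 1/(2*(-143))) = -340*1/54140 + 508/(-161660 - (-1)/(2*143)) = -17/2707 + 508/(-161660 - 1*(-1/286)) = -17/2707 + 508/(-161660 + 1/286) = -17/2707 + 508/(-46234759/286) = -17/2707 + 508*(-286/46234759) = -17/2707 - 145288/46234759 = -1179285519/125157492613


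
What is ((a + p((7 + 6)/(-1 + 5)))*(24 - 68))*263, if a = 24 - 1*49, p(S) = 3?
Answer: 254584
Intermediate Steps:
a = -25 (a = 24 - 49 = -25)
((a + p((7 + 6)/(-1 + 5)))*(24 - 68))*263 = ((-25 + 3)*(24 - 68))*263 = -22*(-44)*263 = 968*263 = 254584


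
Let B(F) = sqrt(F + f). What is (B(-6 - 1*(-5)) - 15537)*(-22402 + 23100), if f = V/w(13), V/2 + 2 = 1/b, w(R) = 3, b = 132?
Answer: -10844826 + 349*I*sqrt(10142)/33 ≈ -1.0845e+7 + 1065.1*I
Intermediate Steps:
V = -263/66 (V = -4 + 2/132 = -4 + 2*(1/132) = -4 + 1/66 = -263/66 ≈ -3.9848)
f = -263/198 (f = -263/66/3 = -263/66*1/3 = -263/198 ≈ -1.3283)
B(F) = sqrt(-263/198 + F) (B(F) = sqrt(F - 263/198) = sqrt(-263/198 + F))
(B(-6 - 1*(-5)) - 15537)*(-22402 + 23100) = (sqrt(-5786 + 4356*(-6 - 1*(-5)))/66 - 15537)*(-22402 + 23100) = (sqrt(-5786 + 4356*(-6 + 5))/66 - 15537)*698 = (sqrt(-5786 + 4356*(-1))/66 - 15537)*698 = (sqrt(-5786 - 4356)/66 - 15537)*698 = (sqrt(-10142)/66 - 15537)*698 = ((I*sqrt(10142))/66 - 15537)*698 = (I*sqrt(10142)/66 - 15537)*698 = (-15537 + I*sqrt(10142)/66)*698 = -10844826 + 349*I*sqrt(10142)/33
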